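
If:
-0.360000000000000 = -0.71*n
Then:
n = 0.51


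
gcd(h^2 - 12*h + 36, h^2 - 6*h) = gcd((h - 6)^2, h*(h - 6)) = h - 6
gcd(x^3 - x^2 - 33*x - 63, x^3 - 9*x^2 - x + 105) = x^2 - 4*x - 21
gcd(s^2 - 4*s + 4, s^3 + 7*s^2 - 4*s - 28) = s - 2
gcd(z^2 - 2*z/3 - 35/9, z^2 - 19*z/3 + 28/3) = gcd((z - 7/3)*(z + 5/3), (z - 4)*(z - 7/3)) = z - 7/3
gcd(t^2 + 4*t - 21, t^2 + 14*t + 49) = t + 7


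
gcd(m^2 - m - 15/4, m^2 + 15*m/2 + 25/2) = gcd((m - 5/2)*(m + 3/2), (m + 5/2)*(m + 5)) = 1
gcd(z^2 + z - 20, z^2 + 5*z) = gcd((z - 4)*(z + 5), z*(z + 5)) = z + 5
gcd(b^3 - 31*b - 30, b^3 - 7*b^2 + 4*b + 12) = b^2 - 5*b - 6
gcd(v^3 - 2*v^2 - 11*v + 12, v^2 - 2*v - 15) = v + 3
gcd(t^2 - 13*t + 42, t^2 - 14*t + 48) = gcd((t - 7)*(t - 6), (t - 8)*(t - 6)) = t - 6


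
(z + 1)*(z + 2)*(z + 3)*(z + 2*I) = z^4 + 6*z^3 + 2*I*z^3 + 11*z^2 + 12*I*z^2 + 6*z + 22*I*z + 12*I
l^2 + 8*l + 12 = (l + 2)*(l + 6)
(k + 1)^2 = k^2 + 2*k + 1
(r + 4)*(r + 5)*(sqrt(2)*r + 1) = sqrt(2)*r^3 + r^2 + 9*sqrt(2)*r^2 + 9*r + 20*sqrt(2)*r + 20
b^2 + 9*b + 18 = (b + 3)*(b + 6)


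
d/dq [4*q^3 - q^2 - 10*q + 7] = 12*q^2 - 2*q - 10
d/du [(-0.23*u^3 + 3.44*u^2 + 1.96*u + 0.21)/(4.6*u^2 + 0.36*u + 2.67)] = (-1.058*u^4 - 0.165600000000001*u^3 - 9.6199*u^2 + 16.4376*u + 5.1576)/(21.16*u^4 + 3.312*u^3 + 24.6936*u^2 + 1.9224*u + 7.1289)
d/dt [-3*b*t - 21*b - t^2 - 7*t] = -3*b - 2*t - 7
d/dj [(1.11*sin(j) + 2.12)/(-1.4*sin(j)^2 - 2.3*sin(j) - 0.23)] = 0.189035916824197*(1.554*sin(j)^2 + 5.936*sin(j) + 4.6207)*cos(j)/(0.608695652173913*sin(j)^2 + 1.0*sin(j) + 0.1)^2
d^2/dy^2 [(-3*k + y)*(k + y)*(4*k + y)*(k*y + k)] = 2*k*(-11*k^2 + 6*k*y + 2*k + 6*y^2 + 3*y)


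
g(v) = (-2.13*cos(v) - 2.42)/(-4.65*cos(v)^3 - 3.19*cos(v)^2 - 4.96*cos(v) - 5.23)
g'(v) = (-2.13*cos(v) - 2.42)*(-13.95*sin(v)*cos(v)^2 - 6.38*sin(v)*cos(v) - 4.96*sin(v))/(-4.65*cos(v)^3 - 3.19*cos(v)^2 - 4.96*cos(v) - 5.23)^2 + 2.13*sin(v)/(-4.65*cos(v)^3 - 3.19*cos(v)^2 - 4.96*cos(v) - 5.23)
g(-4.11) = 0.47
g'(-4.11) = 0.19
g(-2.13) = 0.46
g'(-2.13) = -0.12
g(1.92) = 0.45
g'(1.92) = -0.03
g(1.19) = 0.41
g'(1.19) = 0.20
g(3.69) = 1.40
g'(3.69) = -13.80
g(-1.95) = 0.45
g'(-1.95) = 0.02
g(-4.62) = 0.46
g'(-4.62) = -0.01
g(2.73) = -2.17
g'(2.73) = 47.44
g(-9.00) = -3.03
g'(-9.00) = -90.24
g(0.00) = 0.25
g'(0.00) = 0.00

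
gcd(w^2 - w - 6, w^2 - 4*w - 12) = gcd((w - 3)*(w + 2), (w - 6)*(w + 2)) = w + 2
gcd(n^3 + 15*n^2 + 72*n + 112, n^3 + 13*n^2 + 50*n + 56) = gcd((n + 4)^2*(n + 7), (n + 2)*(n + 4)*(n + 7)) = n^2 + 11*n + 28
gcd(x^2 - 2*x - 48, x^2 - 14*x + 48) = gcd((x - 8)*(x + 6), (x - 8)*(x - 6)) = x - 8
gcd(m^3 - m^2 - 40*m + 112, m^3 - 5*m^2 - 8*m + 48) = m^2 - 8*m + 16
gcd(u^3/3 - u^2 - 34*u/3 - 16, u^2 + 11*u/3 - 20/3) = 1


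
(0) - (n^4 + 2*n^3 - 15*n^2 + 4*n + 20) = -n^4 - 2*n^3 + 15*n^2 - 4*n - 20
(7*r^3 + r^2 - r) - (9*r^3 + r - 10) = -2*r^3 + r^2 - 2*r + 10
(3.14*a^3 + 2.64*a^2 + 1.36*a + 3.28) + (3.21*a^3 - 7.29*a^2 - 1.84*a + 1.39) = 6.35*a^3 - 4.65*a^2 - 0.48*a + 4.67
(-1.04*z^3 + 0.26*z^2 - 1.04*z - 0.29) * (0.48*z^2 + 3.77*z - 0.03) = -0.4992*z^5 - 3.796*z^4 + 0.5122*z^3 - 4.0678*z^2 - 1.0621*z + 0.0087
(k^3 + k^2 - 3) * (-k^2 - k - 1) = -k^5 - 2*k^4 - 2*k^3 + 2*k^2 + 3*k + 3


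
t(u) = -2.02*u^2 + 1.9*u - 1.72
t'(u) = 1.9 - 4.04*u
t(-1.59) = -9.85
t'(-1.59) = 8.32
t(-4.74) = -56.11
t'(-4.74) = 21.05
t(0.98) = -1.80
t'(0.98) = -2.06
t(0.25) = -1.37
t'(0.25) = 0.89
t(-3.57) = -34.25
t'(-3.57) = 16.32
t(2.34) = -8.33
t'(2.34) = -7.55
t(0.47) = -1.27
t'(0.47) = 0.00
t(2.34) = -8.33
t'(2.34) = -7.55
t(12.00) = -269.80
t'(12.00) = -46.58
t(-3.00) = -25.60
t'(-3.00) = 14.02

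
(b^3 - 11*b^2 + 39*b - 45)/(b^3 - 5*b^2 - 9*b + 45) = (b - 3)/(b + 3)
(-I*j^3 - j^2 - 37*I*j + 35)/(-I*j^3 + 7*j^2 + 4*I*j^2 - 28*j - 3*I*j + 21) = (j^3 - I*j^2 + 37*j + 35*I)/(j^3 + j^2*(-4 + 7*I) + j*(3 - 28*I) + 21*I)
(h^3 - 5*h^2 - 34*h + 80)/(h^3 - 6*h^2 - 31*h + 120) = (h - 2)/(h - 3)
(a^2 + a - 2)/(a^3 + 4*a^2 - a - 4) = (a + 2)/(a^2 + 5*a + 4)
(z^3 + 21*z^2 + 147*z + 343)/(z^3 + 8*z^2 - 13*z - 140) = (z^2 + 14*z + 49)/(z^2 + z - 20)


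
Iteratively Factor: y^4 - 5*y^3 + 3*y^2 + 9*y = (y + 1)*(y^3 - 6*y^2 + 9*y) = y*(y + 1)*(y^2 - 6*y + 9) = y*(y - 3)*(y + 1)*(y - 3)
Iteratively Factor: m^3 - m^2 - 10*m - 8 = (m + 2)*(m^2 - 3*m - 4) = (m + 1)*(m + 2)*(m - 4)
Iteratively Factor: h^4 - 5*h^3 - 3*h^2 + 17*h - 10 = (h - 5)*(h^3 - 3*h + 2) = (h - 5)*(h - 1)*(h^2 + h - 2) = (h - 5)*(h - 1)^2*(h + 2)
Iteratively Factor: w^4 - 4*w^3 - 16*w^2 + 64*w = (w - 4)*(w^3 - 16*w) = w*(w - 4)*(w^2 - 16) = w*(w - 4)^2*(w + 4)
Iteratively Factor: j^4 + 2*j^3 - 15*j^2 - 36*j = (j + 3)*(j^3 - j^2 - 12*j) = j*(j + 3)*(j^2 - j - 12) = j*(j - 4)*(j + 3)*(j + 3)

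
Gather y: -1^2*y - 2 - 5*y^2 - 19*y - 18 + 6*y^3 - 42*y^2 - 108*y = 6*y^3 - 47*y^2 - 128*y - 20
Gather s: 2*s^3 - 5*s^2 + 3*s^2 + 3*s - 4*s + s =2*s^3 - 2*s^2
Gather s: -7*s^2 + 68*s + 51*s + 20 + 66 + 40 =-7*s^2 + 119*s + 126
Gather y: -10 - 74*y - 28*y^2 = -28*y^2 - 74*y - 10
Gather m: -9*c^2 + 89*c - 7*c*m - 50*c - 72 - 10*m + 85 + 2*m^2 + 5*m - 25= -9*c^2 + 39*c + 2*m^2 + m*(-7*c - 5) - 12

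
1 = 1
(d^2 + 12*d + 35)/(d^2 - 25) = (d + 7)/(d - 5)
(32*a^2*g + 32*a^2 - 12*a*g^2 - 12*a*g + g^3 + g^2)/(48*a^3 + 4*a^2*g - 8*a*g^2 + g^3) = (8*a*g + 8*a - g^2 - g)/(12*a^2 + 4*a*g - g^2)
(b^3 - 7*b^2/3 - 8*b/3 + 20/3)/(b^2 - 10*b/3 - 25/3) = (b^2 - 4*b + 4)/(b - 5)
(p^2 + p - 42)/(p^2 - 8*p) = (p^2 + p - 42)/(p*(p - 8))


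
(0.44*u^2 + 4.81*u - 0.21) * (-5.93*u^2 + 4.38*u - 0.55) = -2.6092*u^4 - 26.5961*u^3 + 22.0711*u^2 - 3.5653*u + 0.1155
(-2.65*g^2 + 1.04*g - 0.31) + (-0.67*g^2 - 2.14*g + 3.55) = -3.32*g^2 - 1.1*g + 3.24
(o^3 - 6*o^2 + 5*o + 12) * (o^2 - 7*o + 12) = o^5 - 13*o^4 + 59*o^3 - 95*o^2 - 24*o + 144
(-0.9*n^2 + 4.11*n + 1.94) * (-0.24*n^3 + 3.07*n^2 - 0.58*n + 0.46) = 0.216*n^5 - 3.7494*n^4 + 12.6741*n^3 + 3.158*n^2 + 0.7654*n + 0.8924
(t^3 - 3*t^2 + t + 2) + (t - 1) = t^3 - 3*t^2 + 2*t + 1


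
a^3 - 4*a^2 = a^2*(a - 4)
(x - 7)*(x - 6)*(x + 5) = x^3 - 8*x^2 - 23*x + 210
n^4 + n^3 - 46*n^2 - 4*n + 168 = (n - 6)*(n - 2)*(n + 2)*(n + 7)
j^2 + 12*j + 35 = (j + 5)*(j + 7)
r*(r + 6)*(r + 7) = r^3 + 13*r^2 + 42*r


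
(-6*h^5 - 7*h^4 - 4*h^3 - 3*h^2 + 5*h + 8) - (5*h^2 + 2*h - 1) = -6*h^5 - 7*h^4 - 4*h^3 - 8*h^2 + 3*h + 9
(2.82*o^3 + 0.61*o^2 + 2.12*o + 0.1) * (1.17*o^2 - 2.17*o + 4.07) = 3.2994*o^5 - 5.4057*o^4 + 12.6341*o^3 - 2.0007*o^2 + 8.4114*o + 0.407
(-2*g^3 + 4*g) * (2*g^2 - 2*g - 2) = -4*g^5 + 4*g^4 + 12*g^3 - 8*g^2 - 8*g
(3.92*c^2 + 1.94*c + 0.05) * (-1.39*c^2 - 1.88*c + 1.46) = -5.4488*c^4 - 10.0662*c^3 + 2.0065*c^2 + 2.7384*c + 0.073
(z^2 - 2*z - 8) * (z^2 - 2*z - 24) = z^4 - 4*z^3 - 28*z^2 + 64*z + 192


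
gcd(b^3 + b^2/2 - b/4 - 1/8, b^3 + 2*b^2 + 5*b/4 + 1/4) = b^2 + b + 1/4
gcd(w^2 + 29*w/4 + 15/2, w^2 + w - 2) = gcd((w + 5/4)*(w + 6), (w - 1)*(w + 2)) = 1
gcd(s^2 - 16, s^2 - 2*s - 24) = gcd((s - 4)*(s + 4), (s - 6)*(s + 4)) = s + 4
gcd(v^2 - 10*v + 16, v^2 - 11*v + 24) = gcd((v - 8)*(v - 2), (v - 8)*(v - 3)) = v - 8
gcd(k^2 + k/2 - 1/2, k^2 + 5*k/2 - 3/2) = k - 1/2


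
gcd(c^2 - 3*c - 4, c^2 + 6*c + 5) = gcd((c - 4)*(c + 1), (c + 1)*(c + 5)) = c + 1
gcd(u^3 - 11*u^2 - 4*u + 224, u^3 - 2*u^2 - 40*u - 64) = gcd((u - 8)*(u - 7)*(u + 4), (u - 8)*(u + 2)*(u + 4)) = u^2 - 4*u - 32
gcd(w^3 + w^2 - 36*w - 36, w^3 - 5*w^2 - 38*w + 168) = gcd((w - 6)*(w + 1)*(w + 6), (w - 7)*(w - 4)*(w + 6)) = w + 6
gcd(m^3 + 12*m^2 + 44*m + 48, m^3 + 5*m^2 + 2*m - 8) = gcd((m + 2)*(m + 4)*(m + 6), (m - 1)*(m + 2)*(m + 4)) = m^2 + 6*m + 8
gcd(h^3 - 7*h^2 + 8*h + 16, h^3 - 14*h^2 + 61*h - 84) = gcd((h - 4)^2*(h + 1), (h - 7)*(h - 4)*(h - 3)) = h - 4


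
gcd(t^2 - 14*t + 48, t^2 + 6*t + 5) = 1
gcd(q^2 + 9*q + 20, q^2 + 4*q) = q + 4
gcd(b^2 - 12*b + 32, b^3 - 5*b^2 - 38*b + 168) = b - 4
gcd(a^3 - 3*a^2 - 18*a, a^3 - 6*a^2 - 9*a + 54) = a^2 - 3*a - 18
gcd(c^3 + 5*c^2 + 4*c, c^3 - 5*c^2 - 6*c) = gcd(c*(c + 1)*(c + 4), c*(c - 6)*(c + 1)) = c^2 + c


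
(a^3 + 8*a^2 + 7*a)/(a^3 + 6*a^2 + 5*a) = (a + 7)/(a + 5)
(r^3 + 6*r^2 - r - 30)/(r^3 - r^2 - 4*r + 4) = (r^2 + 8*r + 15)/(r^2 + r - 2)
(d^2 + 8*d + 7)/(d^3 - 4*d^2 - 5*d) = (d + 7)/(d*(d - 5))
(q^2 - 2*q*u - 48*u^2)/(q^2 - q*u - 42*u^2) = (q - 8*u)/(q - 7*u)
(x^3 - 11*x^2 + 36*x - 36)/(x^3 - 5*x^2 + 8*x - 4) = (x^2 - 9*x + 18)/(x^2 - 3*x + 2)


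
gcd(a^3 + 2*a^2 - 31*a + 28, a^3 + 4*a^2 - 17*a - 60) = a - 4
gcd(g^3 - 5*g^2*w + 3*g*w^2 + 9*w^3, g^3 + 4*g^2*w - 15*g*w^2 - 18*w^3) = -g^2 + 2*g*w + 3*w^2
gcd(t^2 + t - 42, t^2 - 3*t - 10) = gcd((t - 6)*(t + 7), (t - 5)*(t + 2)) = 1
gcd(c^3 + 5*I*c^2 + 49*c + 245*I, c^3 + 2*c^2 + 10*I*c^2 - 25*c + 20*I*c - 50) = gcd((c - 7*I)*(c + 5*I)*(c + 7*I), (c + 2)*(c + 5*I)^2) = c + 5*I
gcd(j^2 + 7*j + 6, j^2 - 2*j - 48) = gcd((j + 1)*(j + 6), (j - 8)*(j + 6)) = j + 6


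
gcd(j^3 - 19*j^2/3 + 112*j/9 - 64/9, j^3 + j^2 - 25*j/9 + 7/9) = j - 1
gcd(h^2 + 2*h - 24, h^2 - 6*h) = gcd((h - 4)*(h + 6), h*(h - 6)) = 1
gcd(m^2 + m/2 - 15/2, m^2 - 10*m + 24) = 1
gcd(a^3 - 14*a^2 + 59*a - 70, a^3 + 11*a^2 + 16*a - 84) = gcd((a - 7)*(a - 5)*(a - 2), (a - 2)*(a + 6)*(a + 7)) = a - 2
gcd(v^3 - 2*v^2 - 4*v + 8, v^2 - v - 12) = 1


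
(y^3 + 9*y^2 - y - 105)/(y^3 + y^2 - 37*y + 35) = (y^2 + 2*y - 15)/(y^2 - 6*y + 5)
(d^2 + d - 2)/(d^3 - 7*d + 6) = (d + 2)/(d^2 + d - 6)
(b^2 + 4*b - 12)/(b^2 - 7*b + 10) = (b + 6)/(b - 5)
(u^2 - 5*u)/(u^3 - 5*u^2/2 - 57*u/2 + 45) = 2*u*(u - 5)/(2*u^3 - 5*u^2 - 57*u + 90)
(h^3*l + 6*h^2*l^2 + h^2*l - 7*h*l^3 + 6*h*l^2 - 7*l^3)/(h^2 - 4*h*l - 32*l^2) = l*(-h^3 - 6*h^2*l - h^2 + 7*h*l^2 - 6*h*l + 7*l^2)/(-h^2 + 4*h*l + 32*l^2)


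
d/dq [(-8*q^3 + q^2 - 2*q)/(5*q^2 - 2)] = 2*(-20*q^4 + 29*q^2 - 2*q + 2)/(25*q^4 - 20*q^2 + 4)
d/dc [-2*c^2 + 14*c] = 14 - 4*c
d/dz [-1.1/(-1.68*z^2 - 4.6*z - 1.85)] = (-3.696*z - 5.06)/(1.68*z^2 + 4.6*z + 1.85)^2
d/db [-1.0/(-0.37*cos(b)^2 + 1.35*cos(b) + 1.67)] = (0.74*cos(b) - 1.35)*sin(b)/(-0.37*cos(b)^2 + 1.35*cos(b) + 1.67)^2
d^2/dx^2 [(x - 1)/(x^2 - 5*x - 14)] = 2*(3*(2 - x)*(-x^2 + 5*x + 14) - (x - 1)*(2*x - 5)^2)/(-x^2 + 5*x + 14)^3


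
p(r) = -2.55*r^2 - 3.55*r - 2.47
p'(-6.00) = 27.05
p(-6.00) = -72.97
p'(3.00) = -18.85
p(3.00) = -36.07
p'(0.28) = -4.98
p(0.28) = -3.66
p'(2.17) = -14.62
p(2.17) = -22.18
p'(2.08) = -14.16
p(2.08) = -20.89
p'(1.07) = -9.01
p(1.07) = -9.19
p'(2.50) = -16.30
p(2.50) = -27.28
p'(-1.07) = 1.91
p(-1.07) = -1.59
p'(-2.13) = 7.31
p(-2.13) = -6.48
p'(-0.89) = 0.99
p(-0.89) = -1.33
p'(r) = -5.1*r - 3.55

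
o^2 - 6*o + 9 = (o - 3)^2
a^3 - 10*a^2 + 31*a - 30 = (a - 5)*(a - 3)*(a - 2)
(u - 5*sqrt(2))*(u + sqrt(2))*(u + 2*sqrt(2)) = u^3 - 2*sqrt(2)*u^2 - 26*u - 20*sqrt(2)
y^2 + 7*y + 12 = (y + 3)*(y + 4)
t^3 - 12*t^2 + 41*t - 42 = (t - 7)*(t - 3)*(t - 2)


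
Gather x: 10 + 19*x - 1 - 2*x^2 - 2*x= -2*x^2 + 17*x + 9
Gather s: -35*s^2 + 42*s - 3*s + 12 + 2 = -35*s^2 + 39*s + 14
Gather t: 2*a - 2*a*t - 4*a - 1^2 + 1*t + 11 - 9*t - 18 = -2*a + t*(-2*a - 8) - 8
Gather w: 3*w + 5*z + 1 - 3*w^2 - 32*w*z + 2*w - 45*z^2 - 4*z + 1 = -3*w^2 + w*(5 - 32*z) - 45*z^2 + z + 2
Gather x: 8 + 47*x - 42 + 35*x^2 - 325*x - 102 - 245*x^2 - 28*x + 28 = -210*x^2 - 306*x - 108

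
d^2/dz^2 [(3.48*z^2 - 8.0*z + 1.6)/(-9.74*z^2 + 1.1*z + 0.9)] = (1443.31216*z^3 - 1093.76304*z^2 + 523.6224*z - 53.4008)/(924.010424*z^6 - 313.06308*z^5 - 220.78632*z^4 + 56.5246*z^3 + 20.4012*z^2 - 2.673*z - 0.729)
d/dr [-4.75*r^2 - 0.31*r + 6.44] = -9.5*r - 0.31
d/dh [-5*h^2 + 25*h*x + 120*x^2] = -10*h + 25*x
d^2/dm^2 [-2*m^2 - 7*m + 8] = -4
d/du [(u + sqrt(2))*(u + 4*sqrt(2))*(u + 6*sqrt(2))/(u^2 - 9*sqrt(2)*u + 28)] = (u^4 - 18*sqrt(2)*u^3 - 182*u^2 + 520*sqrt(2)*u + 2768)/(u^4 - 18*sqrt(2)*u^3 + 218*u^2 - 504*sqrt(2)*u + 784)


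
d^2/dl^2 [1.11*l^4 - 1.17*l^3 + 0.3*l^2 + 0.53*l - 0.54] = 13.32*l^2 - 7.02*l + 0.6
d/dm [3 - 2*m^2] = -4*m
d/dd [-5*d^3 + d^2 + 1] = d*(2 - 15*d)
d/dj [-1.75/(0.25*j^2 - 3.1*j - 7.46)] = (0.875*j - 5.425)/(-0.25*j^2 + 3.1*j + 7.46)^2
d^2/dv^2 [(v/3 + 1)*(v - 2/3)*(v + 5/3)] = 2*v + 8/3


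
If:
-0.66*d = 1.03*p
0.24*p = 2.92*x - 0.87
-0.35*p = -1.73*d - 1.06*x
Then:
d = -0.17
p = 0.11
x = 0.31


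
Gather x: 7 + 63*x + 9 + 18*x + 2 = 81*x + 18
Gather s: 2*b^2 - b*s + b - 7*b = 2*b^2 - b*s - 6*b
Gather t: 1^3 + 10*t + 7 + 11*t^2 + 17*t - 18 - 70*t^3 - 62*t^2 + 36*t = -70*t^3 - 51*t^2 + 63*t - 10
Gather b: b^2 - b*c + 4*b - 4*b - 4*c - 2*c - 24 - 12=b^2 - b*c - 6*c - 36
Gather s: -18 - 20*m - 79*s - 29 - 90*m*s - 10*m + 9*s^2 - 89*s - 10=-30*m + 9*s^2 + s*(-90*m - 168) - 57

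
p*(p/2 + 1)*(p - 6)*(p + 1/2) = p^4/2 - 7*p^3/4 - 7*p^2 - 3*p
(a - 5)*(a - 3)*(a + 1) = a^3 - 7*a^2 + 7*a + 15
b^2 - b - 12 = (b - 4)*(b + 3)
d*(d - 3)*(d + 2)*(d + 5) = d^4 + 4*d^3 - 11*d^2 - 30*d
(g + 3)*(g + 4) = g^2 + 7*g + 12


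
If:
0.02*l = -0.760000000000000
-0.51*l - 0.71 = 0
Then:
No Solution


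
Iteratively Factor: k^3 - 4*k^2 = (k)*(k^2 - 4*k) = k^2*(k - 4)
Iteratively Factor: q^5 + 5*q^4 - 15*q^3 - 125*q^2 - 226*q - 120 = (q - 5)*(q^4 + 10*q^3 + 35*q^2 + 50*q + 24) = (q - 5)*(q + 3)*(q^3 + 7*q^2 + 14*q + 8) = (q - 5)*(q + 3)*(q + 4)*(q^2 + 3*q + 2) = (q - 5)*(q + 1)*(q + 3)*(q + 4)*(q + 2)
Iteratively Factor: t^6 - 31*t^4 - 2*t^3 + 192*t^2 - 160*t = (t - 2)*(t^5 + 2*t^4 - 27*t^3 - 56*t^2 + 80*t) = (t - 2)*(t - 1)*(t^4 + 3*t^3 - 24*t^2 - 80*t) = t*(t - 2)*(t - 1)*(t^3 + 3*t^2 - 24*t - 80) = t*(t - 5)*(t - 2)*(t - 1)*(t^2 + 8*t + 16) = t*(t - 5)*(t - 2)*(t - 1)*(t + 4)*(t + 4)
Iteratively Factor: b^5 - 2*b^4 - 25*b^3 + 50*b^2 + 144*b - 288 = (b - 4)*(b^4 + 2*b^3 - 17*b^2 - 18*b + 72) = (b - 4)*(b - 3)*(b^3 + 5*b^2 - 2*b - 24) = (b - 4)*(b - 3)*(b - 2)*(b^2 + 7*b + 12) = (b - 4)*(b - 3)*(b - 2)*(b + 3)*(b + 4)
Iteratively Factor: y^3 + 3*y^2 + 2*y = (y)*(y^2 + 3*y + 2) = y*(y + 2)*(y + 1)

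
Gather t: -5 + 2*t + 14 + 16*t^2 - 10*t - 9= 16*t^2 - 8*t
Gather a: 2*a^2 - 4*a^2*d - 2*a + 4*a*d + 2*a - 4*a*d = a^2*(2 - 4*d)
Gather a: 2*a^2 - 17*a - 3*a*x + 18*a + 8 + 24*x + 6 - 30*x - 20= 2*a^2 + a*(1 - 3*x) - 6*x - 6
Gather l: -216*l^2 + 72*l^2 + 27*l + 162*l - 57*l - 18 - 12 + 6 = -144*l^2 + 132*l - 24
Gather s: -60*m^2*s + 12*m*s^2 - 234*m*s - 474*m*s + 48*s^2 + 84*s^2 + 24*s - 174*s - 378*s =s^2*(12*m + 132) + s*(-60*m^2 - 708*m - 528)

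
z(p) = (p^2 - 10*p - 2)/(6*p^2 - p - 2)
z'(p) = (1 - 12*p)*(p^2 - 10*p - 2)/(6*p^2 - p - 2)^2 + (2*p - 10)/(6*p^2 - p - 2)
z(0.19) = 1.96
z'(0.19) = 6.14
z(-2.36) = 0.80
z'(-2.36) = 0.26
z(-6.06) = 0.42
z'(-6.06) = 0.04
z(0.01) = 1.05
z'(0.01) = 4.51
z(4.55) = -0.23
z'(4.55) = 0.10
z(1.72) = -1.16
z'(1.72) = 1.15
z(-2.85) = 0.70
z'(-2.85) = 0.18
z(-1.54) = 1.15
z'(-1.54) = 0.67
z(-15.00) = 0.27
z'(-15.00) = 0.01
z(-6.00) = 0.43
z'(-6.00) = 0.04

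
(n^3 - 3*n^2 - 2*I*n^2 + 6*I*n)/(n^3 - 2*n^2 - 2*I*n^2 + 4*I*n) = (n - 3)/(n - 2)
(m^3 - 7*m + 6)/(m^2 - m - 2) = (m^2 + 2*m - 3)/(m + 1)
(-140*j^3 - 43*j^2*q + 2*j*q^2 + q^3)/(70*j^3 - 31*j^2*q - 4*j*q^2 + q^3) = (4*j + q)/(-2*j + q)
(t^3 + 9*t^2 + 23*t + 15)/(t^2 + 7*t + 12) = (t^2 + 6*t + 5)/(t + 4)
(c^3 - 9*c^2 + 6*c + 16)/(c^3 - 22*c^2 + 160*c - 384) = (c^2 - c - 2)/(c^2 - 14*c + 48)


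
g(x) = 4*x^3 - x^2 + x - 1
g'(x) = 12*x^2 - 2*x + 1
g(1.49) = 11.50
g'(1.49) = 24.66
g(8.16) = 2113.93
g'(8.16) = 783.71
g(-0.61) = -2.89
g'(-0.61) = 6.69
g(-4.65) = -429.45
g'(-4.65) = 269.77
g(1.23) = 6.16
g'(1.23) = 16.69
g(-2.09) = -43.98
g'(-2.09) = 57.60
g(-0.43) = -1.93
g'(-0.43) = 4.08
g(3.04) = 105.18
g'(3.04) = 105.82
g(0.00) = -1.00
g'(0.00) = 1.00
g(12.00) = 6779.00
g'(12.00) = 1705.00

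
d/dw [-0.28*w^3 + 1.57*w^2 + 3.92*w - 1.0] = -0.84*w^2 + 3.14*w + 3.92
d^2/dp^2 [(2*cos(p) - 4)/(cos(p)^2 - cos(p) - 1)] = 2*(9*sin(p)^4*cos(p) - 7*sin(p)^4 + 13*sin(p)^2 - 8*cos(p) + 9*cos(3*p)/2 - cos(5*p)/2 + 4)/(sin(p)^2 + cos(p))^3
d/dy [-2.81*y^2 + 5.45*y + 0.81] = 5.45 - 5.62*y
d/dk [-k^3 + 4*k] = 4 - 3*k^2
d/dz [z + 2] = 1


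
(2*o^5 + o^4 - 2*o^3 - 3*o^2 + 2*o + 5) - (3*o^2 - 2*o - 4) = 2*o^5 + o^4 - 2*o^3 - 6*o^2 + 4*o + 9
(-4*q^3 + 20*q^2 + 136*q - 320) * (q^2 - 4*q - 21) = -4*q^5 + 36*q^4 + 140*q^3 - 1284*q^2 - 1576*q + 6720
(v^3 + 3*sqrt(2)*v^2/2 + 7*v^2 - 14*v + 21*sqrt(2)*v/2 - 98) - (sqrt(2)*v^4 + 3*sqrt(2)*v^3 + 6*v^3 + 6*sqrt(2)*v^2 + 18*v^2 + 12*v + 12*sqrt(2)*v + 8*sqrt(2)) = -sqrt(2)*v^4 - 5*v^3 - 3*sqrt(2)*v^3 - 11*v^2 - 9*sqrt(2)*v^2/2 - 26*v - 3*sqrt(2)*v/2 - 98 - 8*sqrt(2)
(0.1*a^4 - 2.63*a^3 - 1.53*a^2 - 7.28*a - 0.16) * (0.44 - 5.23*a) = -0.523*a^5 + 13.7989*a^4 + 6.8447*a^3 + 37.4012*a^2 - 2.3664*a - 0.0704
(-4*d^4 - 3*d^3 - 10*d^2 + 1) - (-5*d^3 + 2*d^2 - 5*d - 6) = -4*d^4 + 2*d^3 - 12*d^2 + 5*d + 7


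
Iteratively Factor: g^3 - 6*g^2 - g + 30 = (g - 3)*(g^2 - 3*g - 10) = (g - 3)*(g + 2)*(g - 5)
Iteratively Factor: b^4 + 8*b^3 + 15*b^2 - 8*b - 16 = (b + 1)*(b^3 + 7*b^2 + 8*b - 16) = (b + 1)*(b + 4)*(b^2 + 3*b - 4) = (b - 1)*(b + 1)*(b + 4)*(b + 4)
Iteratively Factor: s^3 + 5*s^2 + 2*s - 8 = (s + 2)*(s^2 + 3*s - 4) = (s - 1)*(s + 2)*(s + 4)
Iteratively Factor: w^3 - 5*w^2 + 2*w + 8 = (w - 2)*(w^2 - 3*w - 4) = (w - 4)*(w - 2)*(w + 1)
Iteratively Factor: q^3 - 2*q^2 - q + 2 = (q + 1)*(q^2 - 3*q + 2) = (q - 2)*(q + 1)*(q - 1)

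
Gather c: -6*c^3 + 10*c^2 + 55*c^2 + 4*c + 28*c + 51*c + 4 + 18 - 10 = -6*c^3 + 65*c^2 + 83*c + 12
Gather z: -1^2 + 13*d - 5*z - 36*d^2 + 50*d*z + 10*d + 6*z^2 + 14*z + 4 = -36*d^2 + 23*d + 6*z^2 + z*(50*d + 9) + 3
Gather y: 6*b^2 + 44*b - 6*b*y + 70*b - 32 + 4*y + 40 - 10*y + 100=6*b^2 + 114*b + y*(-6*b - 6) + 108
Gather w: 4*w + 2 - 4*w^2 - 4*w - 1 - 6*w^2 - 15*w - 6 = -10*w^2 - 15*w - 5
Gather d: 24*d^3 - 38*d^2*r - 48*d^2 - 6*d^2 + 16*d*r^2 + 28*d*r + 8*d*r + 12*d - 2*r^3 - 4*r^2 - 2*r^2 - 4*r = 24*d^3 + d^2*(-38*r - 54) + d*(16*r^2 + 36*r + 12) - 2*r^3 - 6*r^2 - 4*r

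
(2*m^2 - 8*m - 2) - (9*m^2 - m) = -7*m^2 - 7*m - 2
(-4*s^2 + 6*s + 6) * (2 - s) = 4*s^3 - 14*s^2 + 6*s + 12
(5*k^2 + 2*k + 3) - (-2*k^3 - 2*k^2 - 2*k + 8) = 2*k^3 + 7*k^2 + 4*k - 5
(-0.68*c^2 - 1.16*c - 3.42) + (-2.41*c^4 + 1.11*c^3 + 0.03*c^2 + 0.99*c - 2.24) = -2.41*c^4 + 1.11*c^3 - 0.65*c^2 - 0.17*c - 5.66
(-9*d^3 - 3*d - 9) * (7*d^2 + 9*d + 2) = -63*d^5 - 81*d^4 - 39*d^3 - 90*d^2 - 87*d - 18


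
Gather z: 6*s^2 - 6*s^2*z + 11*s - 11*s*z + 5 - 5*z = 6*s^2 + 11*s + z*(-6*s^2 - 11*s - 5) + 5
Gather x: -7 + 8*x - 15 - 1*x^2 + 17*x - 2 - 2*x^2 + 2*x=-3*x^2 + 27*x - 24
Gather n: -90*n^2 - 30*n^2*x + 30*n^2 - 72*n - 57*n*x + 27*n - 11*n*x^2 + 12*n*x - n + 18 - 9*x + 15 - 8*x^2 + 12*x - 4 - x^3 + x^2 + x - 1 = n^2*(-30*x - 60) + n*(-11*x^2 - 45*x - 46) - x^3 - 7*x^2 + 4*x + 28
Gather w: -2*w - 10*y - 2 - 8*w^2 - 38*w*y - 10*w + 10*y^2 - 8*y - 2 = -8*w^2 + w*(-38*y - 12) + 10*y^2 - 18*y - 4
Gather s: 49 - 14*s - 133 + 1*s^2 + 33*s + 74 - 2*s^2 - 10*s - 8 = -s^2 + 9*s - 18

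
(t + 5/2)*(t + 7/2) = t^2 + 6*t + 35/4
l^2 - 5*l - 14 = (l - 7)*(l + 2)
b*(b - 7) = b^2 - 7*b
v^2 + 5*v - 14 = (v - 2)*(v + 7)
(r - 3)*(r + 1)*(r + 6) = r^3 + 4*r^2 - 15*r - 18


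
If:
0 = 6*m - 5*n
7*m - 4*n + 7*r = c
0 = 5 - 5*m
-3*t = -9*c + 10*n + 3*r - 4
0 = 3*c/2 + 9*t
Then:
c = 494/635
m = 1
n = 6/5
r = -129/635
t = -247/1905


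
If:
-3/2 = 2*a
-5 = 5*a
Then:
No Solution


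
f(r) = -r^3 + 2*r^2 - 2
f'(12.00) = -384.00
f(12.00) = -1442.00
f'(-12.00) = -480.00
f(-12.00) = 2014.00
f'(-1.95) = -19.21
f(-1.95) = 13.02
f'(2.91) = -13.76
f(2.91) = -9.71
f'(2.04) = -4.32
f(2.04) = -2.17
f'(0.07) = 0.27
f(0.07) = -1.99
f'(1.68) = -1.75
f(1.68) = -1.10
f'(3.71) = -26.45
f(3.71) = -25.54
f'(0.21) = 0.71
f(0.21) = -1.92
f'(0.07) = 0.27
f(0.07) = -1.99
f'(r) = -3*r^2 + 4*r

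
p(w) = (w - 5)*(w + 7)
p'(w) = 2*w + 2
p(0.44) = -33.93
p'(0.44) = 2.88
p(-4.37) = -24.64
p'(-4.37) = -6.74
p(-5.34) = -17.16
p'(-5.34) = -8.68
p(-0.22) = -35.39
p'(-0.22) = 1.56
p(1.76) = -28.38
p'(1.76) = 5.52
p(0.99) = -32.04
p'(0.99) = 3.98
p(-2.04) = -34.92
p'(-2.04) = -2.08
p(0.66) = -33.24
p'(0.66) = 3.32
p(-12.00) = 85.00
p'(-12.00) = -22.00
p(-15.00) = 160.00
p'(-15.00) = -28.00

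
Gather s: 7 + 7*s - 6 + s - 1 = 8*s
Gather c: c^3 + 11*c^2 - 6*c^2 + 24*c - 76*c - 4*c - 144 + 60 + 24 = c^3 + 5*c^2 - 56*c - 60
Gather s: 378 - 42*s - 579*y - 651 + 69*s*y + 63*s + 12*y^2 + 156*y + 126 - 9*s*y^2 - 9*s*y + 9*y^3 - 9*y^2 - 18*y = s*(-9*y^2 + 60*y + 21) + 9*y^3 + 3*y^2 - 441*y - 147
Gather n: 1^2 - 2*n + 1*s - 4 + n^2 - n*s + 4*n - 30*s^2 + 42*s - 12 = n^2 + n*(2 - s) - 30*s^2 + 43*s - 15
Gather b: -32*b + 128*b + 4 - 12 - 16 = 96*b - 24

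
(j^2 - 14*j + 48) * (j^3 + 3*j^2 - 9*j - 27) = j^5 - 11*j^4 - 3*j^3 + 243*j^2 - 54*j - 1296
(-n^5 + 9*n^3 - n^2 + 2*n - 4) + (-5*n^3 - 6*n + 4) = -n^5 + 4*n^3 - n^2 - 4*n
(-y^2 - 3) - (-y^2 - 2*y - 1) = 2*y - 2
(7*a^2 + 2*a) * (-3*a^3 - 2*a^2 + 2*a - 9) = -21*a^5 - 20*a^4 + 10*a^3 - 59*a^2 - 18*a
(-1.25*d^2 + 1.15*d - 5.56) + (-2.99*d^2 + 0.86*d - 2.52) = -4.24*d^2 + 2.01*d - 8.08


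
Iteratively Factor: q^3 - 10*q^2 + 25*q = (q - 5)*(q^2 - 5*q) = q*(q - 5)*(q - 5)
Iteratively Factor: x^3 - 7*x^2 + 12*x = (x)*(x^2 - 7*x + 12) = x*(x - 3)*(x - 4)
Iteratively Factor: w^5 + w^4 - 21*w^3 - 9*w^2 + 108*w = (w - 3)*(w^4 + 4*w^3 - 9*w^2 - 36*w) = (w - 3)*(w + 4)*(w^3 - 9*w) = (w - 3)*(w + 3)*(w + 4)*(w^2 - 3*w) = (w - 3)^2*(w + 3)*(w + 4)*(w)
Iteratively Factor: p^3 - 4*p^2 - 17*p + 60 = (p - 5)*(p^2 + p - 12) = (p - 5)*(p - 3)*(p + 4)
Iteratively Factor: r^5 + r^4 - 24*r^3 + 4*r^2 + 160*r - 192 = (r - 2)*(r^4 + 3*r^3 - 18*r^2 - 32*r + 96) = (r - 2)*(r + 4)*(r^3 - r^2 - 14*r + 24) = (r - 2)^2*(r + 4)*(r^2 + r - 12) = (r - 2)^2*(r + 4)^2*(r - 3)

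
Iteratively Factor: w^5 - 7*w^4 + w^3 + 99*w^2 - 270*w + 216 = (w - 3)*(w^4 - 4*w^3 - 11*w^2 + 66*w - 72) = (w - 3)^2*(w^3 - w^2 - 14*w + 24) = (w - 3)^3*(w^2 + 2*w - 8) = (w - 3)^3*(w - 2)*(w + 4)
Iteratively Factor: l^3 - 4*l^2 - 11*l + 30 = (l - 2)*(l^2 - 2*l - 15) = (l - 2)*(l + 3)*(l - 5)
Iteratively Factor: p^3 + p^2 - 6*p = (p + 3)*(p^2 - 2*p) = p*(p + 3)*(p - 2)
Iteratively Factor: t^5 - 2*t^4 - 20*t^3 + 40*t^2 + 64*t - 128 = (t - 4)*(t^4 + 2*t^3 - 12*t^2 - 8*t + 32) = (t - 4)*(t - 2)*(t^3 + 4*t^2 - 4*t - 16) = (t - 4)*(t - 2)*(t + 4)*(t^2 - 4) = (t - 4)*(t - 2)^2*(t + 4)*(t + 2)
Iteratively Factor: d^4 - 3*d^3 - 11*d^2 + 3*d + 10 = (d - 5)*(d^3 + 2*d^2 - d - 2) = (d - 5)*(d + 2)*(d^2 - 1) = (d - 5)*(d - 1)*(d + 2)*(d + 1)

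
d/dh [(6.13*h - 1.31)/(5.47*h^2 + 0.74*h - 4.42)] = (-33.5311*h^2 + 14.3314*h - 26.1252)/(29.9209*h^4 + 8.0956*h^3 - 47.8072*h^2 - 6.5416*h + 19.5364)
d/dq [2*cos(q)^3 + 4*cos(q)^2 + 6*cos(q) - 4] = 2*(3*sin(q)^2 - 4*cos(q) - 6)*sin(q)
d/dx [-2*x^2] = -4*x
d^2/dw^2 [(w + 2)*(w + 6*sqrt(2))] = 2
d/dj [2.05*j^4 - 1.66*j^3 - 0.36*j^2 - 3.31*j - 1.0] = 8.2*j^3 - 4.98*j^2 - 0.72*j - 3.31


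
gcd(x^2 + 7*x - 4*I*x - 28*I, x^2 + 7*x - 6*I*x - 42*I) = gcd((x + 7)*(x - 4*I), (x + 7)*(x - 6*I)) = x + 7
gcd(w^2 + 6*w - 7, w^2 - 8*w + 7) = w - 1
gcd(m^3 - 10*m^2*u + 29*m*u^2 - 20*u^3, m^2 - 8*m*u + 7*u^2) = -m + u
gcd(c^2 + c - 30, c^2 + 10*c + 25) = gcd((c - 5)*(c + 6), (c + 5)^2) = 1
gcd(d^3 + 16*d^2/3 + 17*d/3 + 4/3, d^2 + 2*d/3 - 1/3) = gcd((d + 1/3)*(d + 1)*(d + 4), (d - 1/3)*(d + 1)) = d + 1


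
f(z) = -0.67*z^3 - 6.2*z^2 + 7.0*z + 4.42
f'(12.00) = -431.24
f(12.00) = -1962.14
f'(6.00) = -139.76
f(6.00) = -321.50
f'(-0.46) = 12.28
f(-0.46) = -0.05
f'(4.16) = -79.37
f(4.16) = -121.99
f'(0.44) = 1.15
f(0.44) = 6.24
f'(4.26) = -82.30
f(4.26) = -130.07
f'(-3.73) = 25.29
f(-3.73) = -73.18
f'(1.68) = -19.51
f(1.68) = -4.50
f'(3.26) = -54.79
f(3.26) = -61.86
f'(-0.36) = 11.20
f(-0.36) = 1.13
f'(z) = -2.01*z^2 - 12.4*z + 7.0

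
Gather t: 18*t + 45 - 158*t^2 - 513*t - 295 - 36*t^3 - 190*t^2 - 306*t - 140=-36*t^3 - 348*t^2 - 801*t - 390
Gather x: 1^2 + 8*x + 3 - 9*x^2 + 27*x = -9*x^2 + 35*x + 4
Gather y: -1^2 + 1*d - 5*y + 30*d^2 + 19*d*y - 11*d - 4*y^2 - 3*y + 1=30*d^2 - 10*d - 4*y^2 + y*(19*d - 8)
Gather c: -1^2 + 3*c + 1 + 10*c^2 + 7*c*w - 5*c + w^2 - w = 10*c^2 + c*(7*w - 2) + w^2 - w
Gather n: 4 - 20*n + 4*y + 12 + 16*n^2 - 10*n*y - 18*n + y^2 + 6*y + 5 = 16*n^2 + n*(-10*y - 38) + y^2 + 10*y + 21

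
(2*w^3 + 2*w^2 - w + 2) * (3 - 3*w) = -6*w^4 + 9*w^2 - 9*w + 6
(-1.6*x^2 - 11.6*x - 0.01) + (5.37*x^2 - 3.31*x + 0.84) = 3.77*x^2 - 14.91*x + 0.83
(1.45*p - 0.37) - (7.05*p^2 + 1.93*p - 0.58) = -7.05*p^2 - 0.48*p + 0.21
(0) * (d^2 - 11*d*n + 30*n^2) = 0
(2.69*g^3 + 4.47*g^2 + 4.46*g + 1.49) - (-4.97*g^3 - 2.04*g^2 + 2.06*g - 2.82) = 7.66*g^3 + 6.51*g^2 + 2.4*g + 4.31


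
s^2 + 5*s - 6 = (s - 1)*(s + 6)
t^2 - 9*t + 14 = (t - 7)*(t - 2)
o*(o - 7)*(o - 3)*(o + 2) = o^4 - 8*o^3 + o^2 + 42*o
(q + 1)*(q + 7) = q^2 + 8*q + 7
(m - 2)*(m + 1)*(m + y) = m^3 + m^2*y - m^2 - m*y - 2*m - 2*y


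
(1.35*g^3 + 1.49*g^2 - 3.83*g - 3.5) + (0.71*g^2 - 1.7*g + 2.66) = 1.35*g^3 + 2.2*g^2 - 5.53*g - 0.84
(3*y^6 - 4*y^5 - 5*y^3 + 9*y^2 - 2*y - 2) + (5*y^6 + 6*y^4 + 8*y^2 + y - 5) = 8*y^6 - 4*y^5 + 6*y^4 - 5*y^3 + 17*y^2 - y - 7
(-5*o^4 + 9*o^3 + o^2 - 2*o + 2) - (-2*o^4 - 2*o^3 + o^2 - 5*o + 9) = -3*o^4 + 11*o^3 + 3*o - 7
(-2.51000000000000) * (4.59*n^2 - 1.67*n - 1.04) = -11.5209*n^2 + 4.1917*n + 2.6104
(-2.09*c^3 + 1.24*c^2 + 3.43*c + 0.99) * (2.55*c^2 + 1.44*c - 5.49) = -5.3295*c^5 + 0.1524*c^4 + 22.0062*c^3 + 0.6561*c^2 - 17.4051*c - 5.4351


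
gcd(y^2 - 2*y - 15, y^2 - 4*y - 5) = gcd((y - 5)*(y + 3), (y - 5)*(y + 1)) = y - 5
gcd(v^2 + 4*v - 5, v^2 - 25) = v + 5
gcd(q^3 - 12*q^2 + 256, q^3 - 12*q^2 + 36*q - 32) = q - 8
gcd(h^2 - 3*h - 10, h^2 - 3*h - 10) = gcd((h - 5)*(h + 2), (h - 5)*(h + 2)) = h^2 - 3*h - 10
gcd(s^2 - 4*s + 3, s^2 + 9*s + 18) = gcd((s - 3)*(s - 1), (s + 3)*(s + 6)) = 1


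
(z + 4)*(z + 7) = z^2 + 11*z + 28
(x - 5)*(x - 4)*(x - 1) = x^3 - 10*x^2 + 29*x - 20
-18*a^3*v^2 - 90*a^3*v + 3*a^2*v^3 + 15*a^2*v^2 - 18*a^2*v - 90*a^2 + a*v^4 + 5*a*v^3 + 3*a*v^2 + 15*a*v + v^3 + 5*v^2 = (-3*a + v)*(6*a + v)*(v + 5)*(a*v + 1)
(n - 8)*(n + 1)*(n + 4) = n^3 - 3*n^2 - 36*n - 32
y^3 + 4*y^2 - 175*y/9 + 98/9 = (y - 7/3)*(y - 2/3)*(y + 7)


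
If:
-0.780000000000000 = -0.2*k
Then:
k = 3.90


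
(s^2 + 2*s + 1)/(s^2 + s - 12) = (s^2 + 2*s + 1)/(s^2 + s - 12)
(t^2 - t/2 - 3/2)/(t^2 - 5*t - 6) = (t - 3/2)/(t - 6)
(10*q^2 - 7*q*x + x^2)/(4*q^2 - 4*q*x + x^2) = (-5*q + x)/(-2*q + x)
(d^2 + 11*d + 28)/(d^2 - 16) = (d + 7)/(d - 4)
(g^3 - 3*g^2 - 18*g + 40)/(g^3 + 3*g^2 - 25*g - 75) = (g^2 + 2*g - 8)/(g^2 + 8*g + 15)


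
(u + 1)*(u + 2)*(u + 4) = u^3 + 7*u^2 + 14*u + 8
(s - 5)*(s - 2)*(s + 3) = s^3 - 4*s^2 - 11*s + 30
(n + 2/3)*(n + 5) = n^2 + 17*n/3 + 10/3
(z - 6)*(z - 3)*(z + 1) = z^3 - 8*z^2 + 9*z + 18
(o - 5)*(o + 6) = o^2 + o - 30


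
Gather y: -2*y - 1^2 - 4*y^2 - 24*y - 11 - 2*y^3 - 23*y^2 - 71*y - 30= -2*y^3 - 27*y^2 - 97*y - 42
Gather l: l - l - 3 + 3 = 0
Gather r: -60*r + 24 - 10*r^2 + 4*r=-10*r^2 - 56*r + 24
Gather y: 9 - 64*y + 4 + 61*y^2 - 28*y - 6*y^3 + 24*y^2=-6*y^3 + 85*y^2 - 92*y + 13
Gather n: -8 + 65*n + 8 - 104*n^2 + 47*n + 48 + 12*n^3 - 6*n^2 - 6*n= 12*n^3 - 110*n^2 + 106*n + 48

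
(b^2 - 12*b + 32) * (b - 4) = b^3 - 16*b^2 + 80*b - 128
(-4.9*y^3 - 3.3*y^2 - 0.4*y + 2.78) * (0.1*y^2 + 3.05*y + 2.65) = -0.49*y^5 - 15.275*y^4 - 23.09*y^3 - 9.687*y^2 + 7.419*y + 7.367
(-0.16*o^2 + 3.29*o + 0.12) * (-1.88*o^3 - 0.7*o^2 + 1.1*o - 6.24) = 0.3008*o^5 - 6.0732*o^4 - 2.7046*o^3 + 4.5334*o^2 - 20.3976*o - 0.7488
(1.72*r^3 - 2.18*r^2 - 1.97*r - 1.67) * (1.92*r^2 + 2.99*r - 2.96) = 3.3024*r^5 + 0.9572*r^4 - 15.3918*r^3 - 2.6439*r^2 + 0.837899999999999*r + 4.9432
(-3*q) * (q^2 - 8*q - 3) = -3*q^3 + 24*q^2 + 9*q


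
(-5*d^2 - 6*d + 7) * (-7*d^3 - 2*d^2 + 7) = 35*d^5 + 52*d^4 - 37*d^3 - 49*d^2 - 42*d + 49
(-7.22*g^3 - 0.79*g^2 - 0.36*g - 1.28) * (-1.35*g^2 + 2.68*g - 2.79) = 9.747*g^5 - 18.2831*g^4 + 18.5126*g^3 + 2.9673*g^2 - 2.426*g + 3.5712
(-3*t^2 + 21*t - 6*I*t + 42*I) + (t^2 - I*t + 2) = -2*t^2 + 21*t - 7*I*t + 2 + 42*I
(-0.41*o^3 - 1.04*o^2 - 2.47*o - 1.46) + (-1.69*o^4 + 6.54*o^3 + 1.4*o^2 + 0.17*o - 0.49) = -1.69*o^4 + 6.13*o^3 + 0.36*o^2 - 2.3*o - 1.95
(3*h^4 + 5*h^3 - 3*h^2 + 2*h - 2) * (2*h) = 6*h^5 + 10*h^4 - 6*h^3 + 4*h^2 - 4*h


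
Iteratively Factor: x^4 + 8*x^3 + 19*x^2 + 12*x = (x + 1)*(x^3 + 7*x^2 + 12*x) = x*(x + 1)*(x^2 + 7*x + 12) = x*(x + 1)*(x + 3)*(x + 4)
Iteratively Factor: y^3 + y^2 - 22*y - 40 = (y + 4)*(y^2 - 3*y - 10) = (y + 2)*(y + 4)*(y - 5)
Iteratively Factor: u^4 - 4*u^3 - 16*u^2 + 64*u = (u)*(u^3 - 4*u^2 - 16*u + 64) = u*(u + 4)*(u^2 - 8*u + 16) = u*(u - 4)*(u + 4)*(u - 4)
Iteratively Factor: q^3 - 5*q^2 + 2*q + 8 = (q - 2)*(q^2 - 3*q - 4) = (q - 2)*(q + 1)*(q - 4)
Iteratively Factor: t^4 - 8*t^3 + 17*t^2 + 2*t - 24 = (t - 2)*(t^3 - 6*t^2 + 5*t + 12) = (t - 3)*(t - 2)*(t^2 - 3*t - 4) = (t - 3)*(t - 2)*(t + 1)*(t - 4)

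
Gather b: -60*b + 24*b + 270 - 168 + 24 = 126 - 36*b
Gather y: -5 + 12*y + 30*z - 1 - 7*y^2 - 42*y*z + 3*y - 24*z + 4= -7*y^2 + y*(15 - 42*z) + 6*z - 2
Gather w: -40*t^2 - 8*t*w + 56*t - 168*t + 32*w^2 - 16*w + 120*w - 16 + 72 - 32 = -40*t^2 - 112*t + 32*w^2 + w*(104 - 8*t) + 24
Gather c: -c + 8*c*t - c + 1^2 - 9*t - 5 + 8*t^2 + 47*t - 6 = c*(8*t - 2) + 8*t^2 + 38*t - 10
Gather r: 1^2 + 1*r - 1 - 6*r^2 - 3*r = -6*r^2 - 2*r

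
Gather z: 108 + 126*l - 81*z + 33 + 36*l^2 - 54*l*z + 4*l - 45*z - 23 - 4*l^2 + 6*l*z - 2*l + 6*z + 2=32*l^2 + 128*l + z*(-48*l - 120) + 120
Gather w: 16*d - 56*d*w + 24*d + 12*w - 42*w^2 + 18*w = 40*d - 42*w^2 + w*(30 - 56*d)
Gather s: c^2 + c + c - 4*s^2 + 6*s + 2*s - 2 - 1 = c^2 + 2*c - 4*s^2 + 8*s - 3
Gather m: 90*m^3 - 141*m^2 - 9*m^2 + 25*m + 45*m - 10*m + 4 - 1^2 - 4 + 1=90*m^3 - 150*m^2 + 60*m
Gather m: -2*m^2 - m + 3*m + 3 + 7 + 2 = -2*m^2 + 2*m + 12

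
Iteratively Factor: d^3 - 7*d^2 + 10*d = (d - 2)*(d^2 - 5*d) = (d - 5)*(d - 2)*(d)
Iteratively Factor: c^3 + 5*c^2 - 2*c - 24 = (c + 4)*(c^2 + c - 6) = (c - 2)*(c + 4)*(c + 3)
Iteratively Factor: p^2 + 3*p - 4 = (p + 4)*(p - 1)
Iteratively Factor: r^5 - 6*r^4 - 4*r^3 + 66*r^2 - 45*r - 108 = (r - 3)*(r^4 - 3*r^3 - 13*r^2 + 27*r + 36) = (r - 4)*(r - 3)*(r^3 + r^2 - 9*r - 9) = (r - 4)*(r - 3)^2*(r^2 + 4*r + 3) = (r - 4)*(r - 3)^2*(r + 1)*(r + 3)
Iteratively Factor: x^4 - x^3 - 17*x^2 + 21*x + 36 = (x + 4)*(x^3 - 5*x^2 + 3*x + 9) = (x - 3)*(x + 4)*(x^2 - 2*x - 3) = (x - 3)*(x + 1)*(x + 4)*(x - 3)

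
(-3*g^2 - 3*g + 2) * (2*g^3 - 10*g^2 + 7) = -6*g^5 + 24*g^4 + 34*g^3 - 41*g^2 - 21*g + 14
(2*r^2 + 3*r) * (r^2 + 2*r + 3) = 2*r^4 + 7*r^3 + 12*r^2 + 9*r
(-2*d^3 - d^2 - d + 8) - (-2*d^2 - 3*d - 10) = -2*d^3 + d^2 + 2*d + 18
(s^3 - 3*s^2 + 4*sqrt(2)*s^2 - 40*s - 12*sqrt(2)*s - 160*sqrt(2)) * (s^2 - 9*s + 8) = s^5 - 12*s^4 + 4*sqrt(2)*s^4 - 48*sqrt(2)*s^3 - 5*s^3 - 20*sqrt(2)*s^2 + 336*s^2 - 320*s + 1344*sqrt(2)*s - 1280*sqrt(2)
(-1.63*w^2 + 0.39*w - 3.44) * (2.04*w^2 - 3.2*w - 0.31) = -3.3252*w^4 + 6.0116*w^3 - 7.7603*w^2 + 10.8871*w + 1.0664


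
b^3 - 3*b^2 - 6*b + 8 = (b - 4)*(b - 1)*(b + 2)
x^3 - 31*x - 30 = (x - 6)*(x + 1)*(x + 5)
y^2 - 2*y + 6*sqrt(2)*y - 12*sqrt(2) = (y - 2)*(y + 6*sqrt(2))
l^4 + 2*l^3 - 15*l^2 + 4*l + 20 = (l - 2)^2*(l + 1)*(l + 5)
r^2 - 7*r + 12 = (r - 4)*(r - 3)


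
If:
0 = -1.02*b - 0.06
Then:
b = -0.06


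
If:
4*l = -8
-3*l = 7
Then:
No Solution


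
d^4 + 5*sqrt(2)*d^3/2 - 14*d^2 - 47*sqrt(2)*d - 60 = (d - 3*sqrt(2))*(d + sqrt(2))*(d + 2*sqrt(2))*(d + 5*sqrt(2)/2)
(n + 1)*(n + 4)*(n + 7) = n^3 + 12*n^2 + 39*n + 28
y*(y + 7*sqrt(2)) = y^2 + 7*sqrt(2)*y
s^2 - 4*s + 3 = (s - 3)*(s - 1)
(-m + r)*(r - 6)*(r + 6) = -m*r^2 + 36*m + r^3 - 36*r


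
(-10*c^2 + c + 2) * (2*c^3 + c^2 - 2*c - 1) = -20*c^5 - 8*c^4 + 25*c^3 + 10*c^2 - 5*c - 2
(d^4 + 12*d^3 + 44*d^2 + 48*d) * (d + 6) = d^5 + 18*d^4 + 116*d^3 + 312*d^2 + 288*d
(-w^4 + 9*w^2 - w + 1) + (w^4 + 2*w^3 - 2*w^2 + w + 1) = 2*w^3 + 7*w^2 + 2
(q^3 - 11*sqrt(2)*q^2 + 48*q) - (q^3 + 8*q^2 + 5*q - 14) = -11*sqrt(2)*q^2 - 8*q^2 + 43*q + 14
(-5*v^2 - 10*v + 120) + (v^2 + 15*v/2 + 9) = -4*v^2 - 5*v/2 + 129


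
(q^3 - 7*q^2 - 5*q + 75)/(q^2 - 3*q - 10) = (q^2 - 2*q - 15)/(q + 2)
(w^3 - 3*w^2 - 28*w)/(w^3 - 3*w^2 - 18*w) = (-w^2 + 3*w + 28)/(-w^2 + 3*w + 18)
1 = 1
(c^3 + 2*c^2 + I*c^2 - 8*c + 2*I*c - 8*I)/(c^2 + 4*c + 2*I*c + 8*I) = (c^2 + c*(-2 + I) - 2*I)/(c + 2*I)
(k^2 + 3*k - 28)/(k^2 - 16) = (k + 7)/(k + 4)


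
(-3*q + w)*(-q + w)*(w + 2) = 3*q^2*w + 6*q^2 - 4*q*w^2 - 8*q*w + w^3 + 2*w^2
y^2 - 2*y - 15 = (y - 5)*(y + 3)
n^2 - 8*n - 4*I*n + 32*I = (n - 8)*(n - 4*I)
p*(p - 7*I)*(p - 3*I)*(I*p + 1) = I*p^4 + 11*p^3 - 31*I*p^2 - 21*p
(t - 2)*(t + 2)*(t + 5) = t^3 + 5*t^2 - 4*t - 20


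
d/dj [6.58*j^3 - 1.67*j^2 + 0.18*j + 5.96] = 19.74*j^2 - 3.34*j + 0.18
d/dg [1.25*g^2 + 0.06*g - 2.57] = 2.5*g + 0.06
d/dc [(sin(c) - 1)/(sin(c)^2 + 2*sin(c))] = (-cos(c) + 2/tan(c) + 2*cos(c)/sin(c)^2)/(sin(c) + 2)^2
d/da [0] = 0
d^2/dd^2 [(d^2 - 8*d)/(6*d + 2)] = 25/(27*d^3 + 27*d^2 + 9*d + 1)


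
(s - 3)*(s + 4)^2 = s^3 + 5*s^2 - 8*s - 48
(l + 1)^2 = l^2 + 2*l + 1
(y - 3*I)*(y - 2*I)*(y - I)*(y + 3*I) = y^4 - 3*I*y^3 + 7*y^2 - 27*I*y - 18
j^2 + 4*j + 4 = (j + 2)^2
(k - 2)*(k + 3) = k^2 + k - 6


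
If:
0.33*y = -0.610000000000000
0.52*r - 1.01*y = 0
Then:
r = -3.59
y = -1.85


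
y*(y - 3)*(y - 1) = y^3 - 4*y^2 + 3*y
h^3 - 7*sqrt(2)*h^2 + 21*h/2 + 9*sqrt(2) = (h - 6*sqrt(2))*(h - 3*sqrt(2)/2)*(h + sqrt(2)/2)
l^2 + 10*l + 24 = (l + 4)*(l + 6)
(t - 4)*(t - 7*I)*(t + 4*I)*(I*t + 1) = I*t^4 + 4*t^3 - 4*I*t^3 - 16*t^2 + 25*I*t^2 + 28*t - 100*I*t - 112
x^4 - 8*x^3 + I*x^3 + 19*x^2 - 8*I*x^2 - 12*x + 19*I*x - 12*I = (x - 4)*(x - 3)*(x - 1)*(x + I)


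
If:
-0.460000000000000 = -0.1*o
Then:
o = 4.60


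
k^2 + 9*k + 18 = (k + 3)*(k + 6)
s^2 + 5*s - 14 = (s - 2)*(s + 7)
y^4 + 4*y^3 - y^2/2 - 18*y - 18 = (y + 2)^2*(y - 3*sqrt(2)/2)*(y + 3*sqrt(2)/2)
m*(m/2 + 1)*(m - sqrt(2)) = m^3/2 - sqrt(2)*m^2/2 + m^2 - sqrt(2)*m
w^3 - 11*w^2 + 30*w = w*(w - 6)*(w - 5)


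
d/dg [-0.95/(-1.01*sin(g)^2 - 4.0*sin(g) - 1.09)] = -(1.919*sin(g) + 3.8)*cos(g)/(1.01*sin(g)^2 + 4.0*sin(g) + 1.09)^2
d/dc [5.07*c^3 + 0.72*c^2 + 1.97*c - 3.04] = 15.21*c^2 + 1.44*c + 1.97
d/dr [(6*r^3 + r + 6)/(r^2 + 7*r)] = (6*r^4 + 84*r^3 - r^2 - 12*r - 42)/(r^2*(r^2 + 14*r + 49))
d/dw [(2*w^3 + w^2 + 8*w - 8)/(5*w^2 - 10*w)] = 2*(w^4 - 4*w^3 - 5*w^2 + 8*w - 8)/(5*w^2*(w^2 - 4*w + 4))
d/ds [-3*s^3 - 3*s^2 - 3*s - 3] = -9*s^2 - 6*s - 3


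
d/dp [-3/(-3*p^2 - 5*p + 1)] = 3*(-6*p - 5)/(3*p^2 + 5*p - 1)^2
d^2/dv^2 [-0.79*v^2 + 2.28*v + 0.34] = -1.58000000000000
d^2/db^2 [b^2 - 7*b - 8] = 2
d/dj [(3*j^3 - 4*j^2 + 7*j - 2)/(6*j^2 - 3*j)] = 2*(3*j^4 - 3*j^3 - 5*j^2 + 4*j - 1)/(3*j^2*(4*j^2 - 4*j + 1))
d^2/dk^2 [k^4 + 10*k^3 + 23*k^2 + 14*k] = 12*k^2 + 60*k + 46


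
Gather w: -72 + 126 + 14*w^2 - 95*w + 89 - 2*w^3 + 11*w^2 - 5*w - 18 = -2*w^3 + 25*w^2 - 100*w + 125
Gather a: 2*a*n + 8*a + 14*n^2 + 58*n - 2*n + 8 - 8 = a*(2*n + 8) + 14*n^2 + 56*n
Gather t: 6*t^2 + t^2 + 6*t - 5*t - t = 7*t^2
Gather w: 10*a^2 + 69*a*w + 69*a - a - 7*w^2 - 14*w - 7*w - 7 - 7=10*a^2 + 68*a - 7*w^2 + w*(69*a - 21) - 14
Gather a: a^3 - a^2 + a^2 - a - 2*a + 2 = a^3 - 3*a + 2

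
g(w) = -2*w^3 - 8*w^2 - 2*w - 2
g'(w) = -6*w^2 - 16*w - 2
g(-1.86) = -13.09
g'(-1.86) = 7.00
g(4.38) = -332.29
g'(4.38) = -187.19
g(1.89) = -47.86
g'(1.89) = -53.67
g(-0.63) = -3.42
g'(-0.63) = 5.70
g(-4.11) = 9.94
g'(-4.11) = -37.59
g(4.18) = -296.21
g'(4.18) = -173.71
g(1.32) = -23.18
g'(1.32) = -33.57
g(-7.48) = 402.37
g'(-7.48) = -218.02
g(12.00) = -4634.00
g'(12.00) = -1058.00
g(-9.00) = 826.00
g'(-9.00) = -344.00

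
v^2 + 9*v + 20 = (v + 4)*(v + 5)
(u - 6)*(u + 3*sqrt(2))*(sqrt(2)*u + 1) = sqrt(2)*u^3 - 6*sqrt(2)*u^2 + 7*u^2 - 42*u + 3*sqrt(2)*u - 18*sqrt(2)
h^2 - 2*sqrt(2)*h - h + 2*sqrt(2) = (h - 1)*(h - 2*sqrt(2))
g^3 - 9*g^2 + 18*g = g*(g - 6)*(g - 3)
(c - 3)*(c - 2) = c^2 - 5*c + 6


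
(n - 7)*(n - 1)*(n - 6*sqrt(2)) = n^3 - 6*sqrt(2)*n^2 - 8*n^2 + 7*n + 48*sqrt(2)*n - 42*sqrt(2)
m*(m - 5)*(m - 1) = m^3 - 6*m^2 + 5*m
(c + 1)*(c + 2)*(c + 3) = c^3 + 6*c^2 + 11*c + 6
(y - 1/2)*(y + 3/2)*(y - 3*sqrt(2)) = y^3 - 3*sqrt(2)*y^2 + y^2 - 3*sqrt(2)*y - 3*y/4 + 9*sqrt(2)/4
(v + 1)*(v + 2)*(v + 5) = v^3 + 8*v^2 + 17*v + 10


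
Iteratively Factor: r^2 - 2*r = (r)*(r - 2)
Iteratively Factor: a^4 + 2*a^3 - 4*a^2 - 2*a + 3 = (a + 1)*(a^3 + a^2 - 5*a + 3) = (a + 1)*(a + 3)*(a^2 - 2*a + 1) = (a - 1)*(a + 1)*(a + 3)*(a - 1)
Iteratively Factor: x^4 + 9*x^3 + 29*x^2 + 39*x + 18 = (x + 3)*(x^3 + 6*x^2 + 11*x + 6) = (x + 3)^2*(x^2 + 3*x + 2) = (x + 2)*(x + 3)^2*(x + 1)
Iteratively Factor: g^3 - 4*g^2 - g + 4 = (g - 4)*(g^2 - 1) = (g - 4)*(g + 1)*(g - 1)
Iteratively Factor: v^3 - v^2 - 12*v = (v)*(v^2 - v - 12) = v*(v + 3)*(v - 4)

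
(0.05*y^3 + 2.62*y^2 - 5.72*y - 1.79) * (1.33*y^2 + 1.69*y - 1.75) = 0.0665*y^5 + 3.5691*y^4 - 3.2673*y^3 - 16.6325*y^2 + 6.9849*y + 3.1325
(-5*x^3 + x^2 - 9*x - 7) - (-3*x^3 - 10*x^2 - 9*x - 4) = -2*x^3 + 11*x^2 - 3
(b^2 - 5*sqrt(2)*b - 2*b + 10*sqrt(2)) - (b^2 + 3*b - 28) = -5*sqrt(2)*b - 5*b + 10*sqrt(2) + 28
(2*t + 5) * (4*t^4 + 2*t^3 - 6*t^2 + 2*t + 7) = 8*t^5 + 24*t^4 - 2*t^3 - 26*t^2 + 24*t + 35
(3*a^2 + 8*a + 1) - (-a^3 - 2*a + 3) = a^3 + 3*a^2 + 10*a - 2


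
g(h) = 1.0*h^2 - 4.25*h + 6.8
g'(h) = 2.0*h - 4.25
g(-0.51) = 9.23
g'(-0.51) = -5.27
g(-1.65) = 16.54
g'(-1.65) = -7.55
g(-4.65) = 48.18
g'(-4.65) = -13.55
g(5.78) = 15.64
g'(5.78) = 7.31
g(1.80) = 2.39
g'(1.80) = -0.65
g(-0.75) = 10.55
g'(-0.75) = -5.75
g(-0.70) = 10.26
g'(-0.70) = -5.65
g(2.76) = 2.69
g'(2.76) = 1.27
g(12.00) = 99.80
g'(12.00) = 19.75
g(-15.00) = 295.55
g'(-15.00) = -34.25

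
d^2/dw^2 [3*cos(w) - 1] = -3*cos(w)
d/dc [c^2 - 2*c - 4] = 2*c - 2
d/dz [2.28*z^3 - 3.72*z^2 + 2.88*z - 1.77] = 6.84*z^2 - 7.44*z + 2.88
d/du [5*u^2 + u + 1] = 10*u + 1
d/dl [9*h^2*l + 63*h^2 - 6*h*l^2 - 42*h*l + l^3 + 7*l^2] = 9*h^2 - 12*h*l - 42*h + 3*l^2 + 14*l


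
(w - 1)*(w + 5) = w^2 + 4*w - 5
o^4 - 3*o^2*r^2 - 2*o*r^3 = o*(o - 2*r)*(o + r)^2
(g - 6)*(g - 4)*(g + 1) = g^3 - 9*g^2 + 14*g + 24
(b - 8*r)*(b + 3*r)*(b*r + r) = b^3*r - 5*b^2*r^2 + b^2*r - 24*b*r^3 - 5*b*r^2 - 24*r^3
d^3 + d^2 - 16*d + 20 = (d - 2)^2*(d + 5)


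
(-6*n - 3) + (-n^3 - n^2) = -n^3 - n^2 - 6*n - 3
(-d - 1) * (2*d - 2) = 2 - 2*d^2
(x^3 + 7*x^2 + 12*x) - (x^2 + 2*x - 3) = x^3 + 6*x^2 + 10*x + 3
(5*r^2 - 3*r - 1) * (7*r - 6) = 35*r^3 - 51*r^2 + 11*r + 6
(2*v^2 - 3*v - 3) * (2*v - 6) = 4*v^3 - 18*v^2 + 12*v + 18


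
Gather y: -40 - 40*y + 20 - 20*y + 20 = -60*y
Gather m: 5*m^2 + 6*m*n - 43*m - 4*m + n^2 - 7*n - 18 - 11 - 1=5*m^2 + m*(6*n - 47) + n^2 - 7*n - 30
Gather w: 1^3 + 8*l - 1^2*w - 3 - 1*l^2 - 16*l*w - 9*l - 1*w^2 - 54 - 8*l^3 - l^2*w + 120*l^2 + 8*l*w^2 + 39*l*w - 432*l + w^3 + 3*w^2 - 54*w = -8*l^3 + 119*l^2 - 433*l + w^3 + w^2*(8*l + 2) + w*(-l^2 + 23*l - 55) - 56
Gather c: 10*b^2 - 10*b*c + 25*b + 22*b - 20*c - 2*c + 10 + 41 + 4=10*b^2 + 47*b + c*(-10*b - 22) + 55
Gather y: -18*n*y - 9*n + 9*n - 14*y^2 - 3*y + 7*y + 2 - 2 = -14*y^2 + y*(4 - 18*n)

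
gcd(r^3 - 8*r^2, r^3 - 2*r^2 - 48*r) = r^2 - 8*r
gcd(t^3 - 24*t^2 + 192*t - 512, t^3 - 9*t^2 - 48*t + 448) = t^2 - 16*t + 64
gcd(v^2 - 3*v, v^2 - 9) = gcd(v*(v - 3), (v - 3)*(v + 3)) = v - 3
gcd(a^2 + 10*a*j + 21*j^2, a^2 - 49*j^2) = a + 7*j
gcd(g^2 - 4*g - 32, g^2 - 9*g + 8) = g - 8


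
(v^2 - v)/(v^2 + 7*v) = (v - 1)/(v + 7)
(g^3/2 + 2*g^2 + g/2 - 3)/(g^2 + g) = (g^3 + 4*g^2 + g - 6)/(2*g*(g + 1))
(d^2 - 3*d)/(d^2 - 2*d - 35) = d*(3 - d)/(-d^2 + 2*d + 35)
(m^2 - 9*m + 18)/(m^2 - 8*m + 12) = (m - 3)/(m - 2)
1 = 1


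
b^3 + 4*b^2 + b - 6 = (b - 1)*(b + 2)*(b + 3)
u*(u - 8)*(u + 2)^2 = u^4 - 4*u^3 - 28*u^2 - 32*u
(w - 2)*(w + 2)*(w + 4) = w^3 + 4*w^2 - 4*w - 16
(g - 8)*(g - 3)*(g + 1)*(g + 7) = g^4 - 3*g^3 - 57*g^2 + 115*g + 168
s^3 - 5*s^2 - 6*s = s*(s - 6)*(s + 1)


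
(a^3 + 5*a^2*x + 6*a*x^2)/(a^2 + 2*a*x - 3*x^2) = a*(-a - 2*x)/(-a + x)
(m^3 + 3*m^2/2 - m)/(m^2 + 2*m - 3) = m*(2*m^2 + 3*m - 2)/(2*(m^2 + 2*m - 3))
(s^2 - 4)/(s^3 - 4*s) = 1/s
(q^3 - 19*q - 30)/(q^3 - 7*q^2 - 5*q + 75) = (q + 2)/(q - 5)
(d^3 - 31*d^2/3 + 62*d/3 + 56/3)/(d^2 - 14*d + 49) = (3*d^2 - 10*d - 8)/(3*(d - 7))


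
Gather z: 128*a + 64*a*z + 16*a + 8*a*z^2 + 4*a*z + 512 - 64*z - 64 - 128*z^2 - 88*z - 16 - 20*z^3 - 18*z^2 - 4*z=144*a - 20*z^3 + z^2*(8*a - 146) + z*(68*a - 156) + 432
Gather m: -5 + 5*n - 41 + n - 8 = 6*n - 54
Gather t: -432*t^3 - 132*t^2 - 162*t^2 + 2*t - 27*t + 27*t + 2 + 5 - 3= -432*t^3 - 294*t^2 + 2*t + 4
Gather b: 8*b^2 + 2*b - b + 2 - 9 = 8*b^2 + b - 7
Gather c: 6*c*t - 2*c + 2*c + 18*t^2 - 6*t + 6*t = 6*c*t + 18*t^2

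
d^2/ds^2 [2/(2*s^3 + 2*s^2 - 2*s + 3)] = 8*(-(3*s + 1)*(2*s^3 + 2*s^2 - 2*s + 3) + 2*(3*s^2 + 2*s - 1)^2)/(2*s^3 + 2*s^2 - 2*s + 3)^3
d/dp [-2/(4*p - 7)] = 8/(4*p - 7)^2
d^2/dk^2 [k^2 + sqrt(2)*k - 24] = 2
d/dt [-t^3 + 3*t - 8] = 3 - 3*t^2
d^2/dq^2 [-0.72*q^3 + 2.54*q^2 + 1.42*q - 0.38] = 5.08 - 4.32*q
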